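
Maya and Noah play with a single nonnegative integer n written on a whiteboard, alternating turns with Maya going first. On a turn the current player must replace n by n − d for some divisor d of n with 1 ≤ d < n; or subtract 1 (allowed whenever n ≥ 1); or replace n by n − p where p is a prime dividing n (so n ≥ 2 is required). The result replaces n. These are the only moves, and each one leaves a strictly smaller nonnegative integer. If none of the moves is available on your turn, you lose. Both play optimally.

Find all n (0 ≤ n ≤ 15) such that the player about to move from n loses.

0, 4, 9, 14

Classify positions by backward induction: terminal positions (no move available) are L. From any other position, the mover wins iff some move reaches an L.
n=0: no move → L
n=1: can move to 0, which is L ⇒ W
n=2: can move to 0, which is L ⇒ W
n=3: can move to 0, which is L ⇒ W
n=4: moves to 2(W), 3(W); every one is W ⇒ L
n=5: can move to 0, which is L ⇒ W
n=6: can move to 4, which is L ⇒ W
n=7: can move to 0, which is L ⇒ W
n=8: can move to 4, which is L ⇒ W
n=9: moves to 6(W), 8(W); every one is W ⇒ L
n=10: can move to 9, which is L ⇒ W
n=11: can move to 0, which is L ⇒ W
n=12: can move to 9, which is L ⇒ W
n=13: can move to 0, which is L ⇒ W
n=14: moves to 7(W), 12(W), 13(W); every one is W ⇒ L
n=15: can move to 14, which is L ⇒ W
Reading off the rows marked L gives the requested list; there are 4 such values of n.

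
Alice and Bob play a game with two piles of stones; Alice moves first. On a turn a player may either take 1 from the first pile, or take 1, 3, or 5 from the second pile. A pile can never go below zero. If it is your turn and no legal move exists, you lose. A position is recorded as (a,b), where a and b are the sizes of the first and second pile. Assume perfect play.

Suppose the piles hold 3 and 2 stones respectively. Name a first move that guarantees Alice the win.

Classify positions by backward induction: terminal positions (no move available) are L. From any other position, the mover wins iff some move reaches an L.
No move ever increases a pile, so every position that can arise here has a ≤ 3 and b ≤ 2; it is enough to label the cells with 0 ≤ a ≤ 3 and 0 ≤ b ≤ 2.
Every move lowers a or b (never raises either), so fill the grid row by row in increasing a, and left to right within a row: each cell's successors are then already labelled.
      b=0  b=1  b=2
a=0:    L    W    L
a=1:    W    L    W
a=2:    L    W    L
a=3:    W    L    W
Cells with no legal move (terminal, hence L): (0,0).
The remaining L cells, each justified by listing all of its moves:
(0,2): L (sole option (0,1)(W) is W)
(1,1): L (options (0,1)(W), (1,0)(W) are all W)
(2,0): L (sole option (1,0)(W) is W)
(2,2): L (options (1,2)(W), (2,1)(W) are all W)
(3,1): L (options (2,1)(W), (3,0)(W) are all W)
Every other cell has at least one move into one of the L cells above, so it is W.
From (3,2), the L positions reachable in one move are: (2,2), (3,1). Any move reaching one of these is winning.

Move to (2,2).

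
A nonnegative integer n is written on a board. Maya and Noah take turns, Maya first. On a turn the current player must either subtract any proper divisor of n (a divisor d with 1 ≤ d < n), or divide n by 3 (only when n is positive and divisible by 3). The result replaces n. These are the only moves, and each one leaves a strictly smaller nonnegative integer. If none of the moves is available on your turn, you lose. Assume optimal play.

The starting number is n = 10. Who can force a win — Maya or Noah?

Maya wins.

Label each position W (a win for the player to move) or L (a loss). A position with no legal move is L; any other position is W exactly when some move reaches an L, and L when every move reaches a W.
n=0: no move → L
n=1: no move → L
n=2: →1(L), so W
n=3: →1(L), so W
n=4: →2(W), 3(W) — all W, so L
n=5: →4(L), so W
n=6: →4(L), so W
n=7: →6(W) only, which is W, so L
n=8: →4(L), so W
n=9: →3(W), 6(W), 8(W) — all W, so L
n=10: →9(L), so W
From 10 Maya can move to 9, reaching an L position.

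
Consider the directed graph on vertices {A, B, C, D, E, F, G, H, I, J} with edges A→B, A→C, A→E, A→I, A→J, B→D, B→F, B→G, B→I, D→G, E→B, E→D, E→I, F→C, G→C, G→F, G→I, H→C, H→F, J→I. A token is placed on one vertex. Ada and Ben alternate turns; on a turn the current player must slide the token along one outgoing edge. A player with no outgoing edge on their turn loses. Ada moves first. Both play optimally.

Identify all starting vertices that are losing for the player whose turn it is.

Label each position W (a win for the player to move) or L (a loss). A position with no legal move is L; any other position is W exactly when some move reaches an L, and L when every move reaches a W.
Every edge goes from a vertex to one that appears earlier in the order I, C, F, G, D, B, E, J, A, H, so processing vertices in that order labels each vertex after all of its successors.
I: no outgoing edge → L
C: no outgoing edge → L
F: W (go to C, an L position)
G: W (go to C, an L position)
D: L (sole option G(W) is W)
B: W (go to D, an L position)
E: W (go to D, an L position)
J: W (go to I, an L position)
A: W (go to C, an L position)
H: W (go to C, an L position)
Reading off the rows marked L gives the requested list; there are 3 such vertices.

C, D, I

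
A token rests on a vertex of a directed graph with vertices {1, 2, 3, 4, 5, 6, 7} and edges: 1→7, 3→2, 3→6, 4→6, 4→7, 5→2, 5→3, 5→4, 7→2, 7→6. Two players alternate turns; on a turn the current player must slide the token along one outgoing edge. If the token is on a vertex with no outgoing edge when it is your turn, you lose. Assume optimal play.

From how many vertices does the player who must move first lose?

3

Compute win/loss labels from the base case upward. A position with no move is L. Any other position is W if it can reach an L in one move, else L.
Every edge goes from a vertex to one that appears earlier in the order 6, 2, 7, 3, 4, 5, 1, so processing vertices in that order labels each vertex after all of its successors.
6: no outgoing edge → L
2: no outgoing edge → L
7: can move to 2, which is L ⇒ W
3: can move to 2, which is L ⇒ W
4: can move to 6, which is L ⇒ W
5: can move to 2, which is L ⇒ W
1: the only move is to 7(W), a W ⇒ L
The L vertices are 1, 2, 6; that is 3 in all.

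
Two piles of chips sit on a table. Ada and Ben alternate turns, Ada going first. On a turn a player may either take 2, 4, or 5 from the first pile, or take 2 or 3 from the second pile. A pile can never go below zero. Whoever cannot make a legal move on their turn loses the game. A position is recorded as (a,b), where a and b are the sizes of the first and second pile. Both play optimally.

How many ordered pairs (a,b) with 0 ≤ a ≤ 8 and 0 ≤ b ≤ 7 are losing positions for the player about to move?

Build the W/L table. Terminal = L. A non-terminal position is W if it has a move to some L; otherwise it is L.
Every move lowers a or b (never raises either), so fill the grid row by row in increasing a, and left to right within a row: each cell's successors are then already labelled.
      b=0  b=1  b=2  b=3  b=4  b=5  b=6  b=7
a=0:    L    L    W    W    W    L    L    W
a=1:    L    L    W    W    W    L    L    W
a=2:    W    W    L    L    W    W    W    L
a=3:    W    W    L    L    W    W    W    L
a=4:    W    W    W    W    L    W    W    W
a=5:    W    W    W    W    L    W    W    W
a=6:    W    W    W    W    W    W    W    W
a=7:    L    L    W    W    W    L    L    W
a=8:    L    L    W    W    W    L    L    W
Cells with no legal move (terminal, hence L): (0,0), (0,1), (1,0), (1,1).
The remaining L cells, each justified by listing all of its moves:
(0,5): only reaches (0,3)(W), (0,2)(W), all W → L
(0,6): only reaches (0,4)(W), (0,3)(W), all W → L
(1,5): only reaches (1,3)(W), (1,2)(W), all W → L
(1,6): only reaches (1,4)(W), (1,3)(W), all W → L
(2,2): only reaches (0,2)(W), (2,0)(W), all W → L
(2,3): only reaches (0,3)(W), (2,1)(W), (2,0)(W), all W → L
(2,7): only reaches (0,7)(W), (2,5)(W), (2,4)(W), all W → L
(3,2): only reaches (1,2)(W), (3,0)(W), all W → L
(3,3): only reaches (1,3)(W), (3,1)(W), (3,0)(W), all W → L
(3,7): only reaches (1,7)(W), (3,5)(W), (3,4)(W), all W → L
(4,4): only reaches (2,4)(W), (0,4)(W), (4,2)(W), (4,1)(W), all W → L
(5,4): only reaches (3,4)(W), (1,4)(W), (0,4)(W), (5,2)(W), (5,1)(W), all W → L
(7,0): only reaches (5,0)(W), (3,0)(W), (2,0)(W), all W → L
(7,1): only reaches (5,1)(W), (3,1)(W), (2,1)(W), all W → L
(7,5): only reaches (5,5)(W), (3,5)(W), (2,5)(W), (7,3)(W), (7,2)(W), all W → L
(7,6): only reaches (5,6)(W), (3,6)(W), (2,6)(W), (7,4)(W), (7,3)(W), all W → L
(8,0): only reaches (6,0)(W), (4,0)(W), (3,0)(W), all W → L
(8,1): only reaches (6,1)(W), (4,1)(W), (3,1)(W), all W → L
(8,5): only reaches (6,5)(W), (4,5)(W), (3,5)(W), (8,3)(W), (8,2)(W), all W → L
(8,6): only reaches (6,6)(W), (4,6)(W), (3,6)(W), (8,4)(W), (8,3)(W), all W → L
Every other cell has at least one move into one of the L cells above, so it is W.
L cells per row: a=0: 4, a=1: 4, a=2: 3, a=3: 3, a=4: 1, a=5: 1, a=6: 0, a=7: 4, a=8: 4; total 24.

24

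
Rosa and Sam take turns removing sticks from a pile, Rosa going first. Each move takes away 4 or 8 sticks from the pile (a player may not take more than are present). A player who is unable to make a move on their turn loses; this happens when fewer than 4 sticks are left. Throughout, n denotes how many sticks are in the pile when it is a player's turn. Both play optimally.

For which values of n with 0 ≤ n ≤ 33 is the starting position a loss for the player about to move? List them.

0, 1, 2, 3, 12, 13, 14, 15, 24, 25, 26, 27

Positions with no move are L. A position that does have a move is losing for the player to move precisely when every available move leads to a winning position for the opponent. Fill in the labels:
n=0: no move → L
n=1: no move → L
n=2: no move → L
n=3: no move → L
n=4: W (go to 0, an L position)
n=5: W (go to 1, an L position)
n=6: W (go to 2, an L position)
n=7: W (go to 3, an L position)
n=8: W (go to 0, an L position)
n=9: W (go to 1, an L position)
n=10: W (go to 2, an L position)
n=11: W (go to 3, an L position)
n=12: L (options 8(W), 4(W) are all W)
n=13: L (options 9(W), 5(W) are all W)
n=14: L (options 10(W), 6(W) are all W)
n=15: L (options 11(W), 7(W) are all W)
n=16: W (go to 12, an L position)
n=17: W (go to 13, an L position)
n=18: W (go to 14, an L position)
n=19: W (go to 15, an L position)
n=20: W (go to 12, an L position)
n=21: W (go to 13, an L position)
n=22: W (go to 14, an L position)
n=23: W (go to 15, an L position)
n=24: L (options 20(W), 16(W) are all W)
n=25: L (options 21(W), 17(W) are all W)
n=26: L (options 22(W), 18(W) are all W)
n=27: L (options 23(W), 19(W) are all W)
n=28: W (go to 24, an L position)
n=29: W (go to 25, an L position)
n=30: W (go to 26, an L position)
n=31: W (go to 27, an L position)
n=32: W (go to 24, an L position)
n=33: W (go to 25, an L position)
The losing starting values of n are exactly the entries labelled L in this table (12 of them).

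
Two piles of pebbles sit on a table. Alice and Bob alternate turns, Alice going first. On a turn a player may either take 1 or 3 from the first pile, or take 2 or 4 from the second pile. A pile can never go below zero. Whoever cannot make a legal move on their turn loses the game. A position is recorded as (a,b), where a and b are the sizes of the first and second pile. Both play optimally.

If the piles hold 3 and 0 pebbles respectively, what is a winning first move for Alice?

Build the W/L table. Terminal = L. A non-terminal position is W if it has a move to some L; otherwise it is L.
No move ever increases a pile, so every position that can arise here has a ≤ 3 and b ≤ 0; it is enough to label the cells with 0 ≤ a ≤ 3 and 0 ≤ b ≤ 0.
Every move lowers a or b (never raises either), so fill the grid row by row in increasing a, and left to right within a row: each cell's successors are then already labelled.
      b=0
a=0:    L
a=1:    W
a=2:    L
a=3:    W
Cells with no legal move (terminal, hence L): (0,0).
The remaining L cells, each justified by listing all of its moves:
(2,0): the only move is to (1,0)(W), a W ⇒ L
Every other cell has at least one move into one of the L cells above, so it is W.
From (3,0), the L positions reachable in one move are: (2,0), (0,0). Any move reaching one of these is winning.

Move to (2,0).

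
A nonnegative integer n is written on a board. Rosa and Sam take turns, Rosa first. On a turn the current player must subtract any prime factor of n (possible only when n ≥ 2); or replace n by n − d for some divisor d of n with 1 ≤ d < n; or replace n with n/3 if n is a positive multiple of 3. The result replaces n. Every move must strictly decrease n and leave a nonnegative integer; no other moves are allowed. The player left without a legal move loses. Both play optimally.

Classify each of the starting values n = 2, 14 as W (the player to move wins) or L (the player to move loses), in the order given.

2: W, 14: L

Classify positions by backward induction: terminal positions (no move available) are L. From any other position, the mover wins iff some move reaches an L.
n=0: no move → L
n=1: no move → L
n=2: →0(L), so W
n=3: →0(L), so W
n=4: →2(W), 3(W) — all W, so L
n=5: →0(L), so W
n=6: →4(L), so W
n=7: →0(L), so W
n=8: →4(L), so W
n=9: →3(W), 6(W), 8(W) — all W, so L
n=10: →9(L), so W
n=11: →0(L), so W
n=12: →4(L), so W
n=13: →0(L), so W
n=14: →7(W), 12(W), 13(W) — all W, so L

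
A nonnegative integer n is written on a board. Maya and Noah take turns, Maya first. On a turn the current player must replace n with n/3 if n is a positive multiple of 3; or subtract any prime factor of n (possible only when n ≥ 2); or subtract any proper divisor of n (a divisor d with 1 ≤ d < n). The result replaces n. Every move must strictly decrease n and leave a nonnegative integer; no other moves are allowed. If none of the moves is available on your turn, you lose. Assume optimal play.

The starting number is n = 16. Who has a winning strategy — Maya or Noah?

Compute win/loss labels from the base case upward. A position with no move is L. Any other position is W if it can reach an L in one move, else L.
n=0: no move → L
n=1: no move → L
n=2: →0(L), so W
n=3: →0(L), so W
n=4: →2(W), 3(W) — all W, so L
n=5: →0(L), so W
n=6: →4(L), so W
n=7: →0(L), so W
n=8: →4(L), so W
n=9: →3(W), 6(W), 8(W) — all W, so L
n=10: →9(L), so W
n=11: →0(L), so W
n=12: →4(L), so W
n=13: →0(L), so W
n=14: →7(W), 12(W), 13(W) — all W, so L
n=15: →14(L), so W
n=16: →14(L), so W
From 16 Maya can move to 14, reaching an L position.

Maya wins.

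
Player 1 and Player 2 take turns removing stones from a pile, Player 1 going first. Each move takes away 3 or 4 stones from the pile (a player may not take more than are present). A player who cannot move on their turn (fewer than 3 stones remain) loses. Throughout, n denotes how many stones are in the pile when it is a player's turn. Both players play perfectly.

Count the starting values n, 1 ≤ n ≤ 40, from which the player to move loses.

17

Work bottom-up. With no move the player to move loses. Otherwise the position is W if at least one move leads to an L position for the opponent, and L if every move leads to a W.
n=0: no move → L
n=1: no move → L
n=2: no move → L
n=3: →0(L), so W
n=4: →1(L), so W
n=5: →2(L), so W
n=6: →2(L), so W
n=7: →4(W), 3(W) — all W, so L
n=8: →5(W), 4(W) — all W, so L
n=9: →6(W), 5(W) — all W, so L
n=10: →7(L), so W
n=11: →8(L), so W
n=12: →9(L), so W
n=13: →9(L), so W
n=14: →11(W), 10(W) — all W, so L
n=15: →12(W), 11(W) — all W, so L
n=16: →13(W), 12(W) — all W, so L
n=17: →14(L), so W
n=18: →15(L), so W
n=19: →16(L), so W
n=20: →16(L), so W
n=21: →18(W), 17(W) — all W, so L
n=22: →19(W), 18(W) — all W, so L
n=23: →20(W), 19(W) — all W, so L
n=24: →21(L), so W
n=25: →22(L), so W
n=26: →23(L), so W
n=27: →23(L), so W
n=28: →25(W), 24(W) — all W, so L
n=29: →26(W), 25(W) — all W, so L
n=30: →27(W), 26(W) — all W, so L
n=31: →28(L), so W
n=32: →29(L), so W
n=33: →30(L), so W
n=34: →30(L), so W
n=35: →32(W), 31(W) — all W, so L
n=36: →33(W), 32(W) — all W, so L
n=37: →34(W), 33(W) — all W, so L
n=38: →35(L), so W
n=39: →36(L), so W
n=40: →37(L), so W
L entries with 1 ≤ n ≤ 40 (n=0 is outside the asked range and is not counted): n = 1, 2, 7, 8, 9, 14, 15, 16, 21, 22, 23, 28, 29, 30, 35, 36, 37; that makes 17.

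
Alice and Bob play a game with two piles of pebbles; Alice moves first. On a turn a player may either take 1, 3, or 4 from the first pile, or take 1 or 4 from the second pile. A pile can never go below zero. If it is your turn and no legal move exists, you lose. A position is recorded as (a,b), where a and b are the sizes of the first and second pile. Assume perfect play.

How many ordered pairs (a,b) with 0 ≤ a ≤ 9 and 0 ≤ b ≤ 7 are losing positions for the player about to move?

27

Classify positions by backward induction: terminal positions (no move available) are L. From any other position, the mover wins iff some move reaches an L.
Every move lowers a or b (never raises either), so fill the grid row by row in increasing a, and left to right within a row: each cell's successors are then already labelled.
      b=0  b=1  b=2  b=3  b=4  b=5  b=6  b=7
a=0:    L    W    L    W    W    L    W    L
a=1:    W    L    W    L    W    W    L    W
a=2:    L    W    L    W    W    L    W    L
a=3:    W    L    W    L    W    W    L    W
a=4:    W    W    W    W    L    W    W    W
a=5:    W    W    W    W    W    W    W    W
a=6:    W    W    W    W    L    W    W    W
a=7:    L    W    L    W    W    L    W    L
a=8:    W    L    W    L    W    W    L    W
a=9:    L    W    L    W    W    L    W    L
Cells with no legal move (terminal, hence L): (0,0).
The remaining L cells, each justified by listing all of its moves:
(0,2): only reaches (0,1)(W), which is W → L
(0,5): only reaches (0,4)(W), (0,1)(W), all W → L
(0,7): only reaches (0,6)(W), (0,3)(W), all W → L
(1,1): only reaches (0,1)(W), (1,0)(W), all W → L
(1,3): only reaches (0,3)(W), (1,2)(W), all W → L
(1,6): only reaches (0,6)(W), (1,5)(W), (1,2)(W), all W → L
(2,0): only reaches (1,0)(W), which is W → L
(2,2): only reaches (1,2)(W), (2,1)(W), all W → L
(2,5): only reaches (1,5)(W), (2,4)(W), (2,1)(W), all W → L
(2,7): only reaches (1,7)(W), (2,6)(W), (2,3)(W), all W → L
(3,1): only reaches (2,1)(W), (0,1)(W), (3,0)(W), all W → L
(3,3): only reaches (2,3)(W), (0,3)(W), (3,2)(W), all W → L
(3,6): only reaches (2,6)(W), (0,6)(W), (3,5)(W), (3,2)(W), all W → L
(4,4): only reaches (3,4)(W), (1,4)(W), (0,4)(W), (4,3)(W), (4,0)(W), all W → L
(6,4): only reaches (5,4)(W), (3,4)(W), (2,4)(W), (6,3)(W), (6,0)(W), all W → L
(7,0): only reaches (6,0)(W), (4,0)(W), (3,0)(W), all W → L
(7,2): only reaches (6,2)(W), (4,2)(W), (3,2)(W), (7,1)(W), all W → L
(7,5): only reaches (6,5)(W), (4,5)(W), (3,5)(W), (7,4)(W), (7,1)(W), all W → L
(7,7): only reaches (6,7)(W), (4,7)(W), (3,7)(W), (7,6)(W), (7,3)(W), all W → L
(8,1): only reaches (7,1)(W), (5,1)(W), (4,1)(W), (8,0)(W), all W → L
(8,3): only reaches (7,3)(W), (5,3)(W), (4,3)(W), (8,2)(W), all W → L
(8,6): only reaches (7,6)(W), (5,6)(W), (4,6)(W), (8,5)(W), (8,2)(W), all W → L
(9,0): only reaches (8,0)(W), (6,0)(W), (5,0)(W), all W → L
(9,2): only reaches (8,2)(W), (6,2)(W), (5,2)(W), (9,1)(W), all W → L
(9,5): only reaches (8,5)(W), (6,5)(W), (5,5)(W), (9,4)(W), (9,1)(W), all W → L
(9,7): only reaches (8,7)(W), (6,7)(W), (5,7)(W), (9,6)(W), (9,3)(W), all W → L
Every other cell has at least one move into one of the L cells above, so it is W.
L cells per row: a=0: 4, a=1: 3, a=2: 4, a=3: 3, a=4: 1, a=5: 0, a=6: 1, a=7: 4, a=8: 3, a=9: 4; total 27.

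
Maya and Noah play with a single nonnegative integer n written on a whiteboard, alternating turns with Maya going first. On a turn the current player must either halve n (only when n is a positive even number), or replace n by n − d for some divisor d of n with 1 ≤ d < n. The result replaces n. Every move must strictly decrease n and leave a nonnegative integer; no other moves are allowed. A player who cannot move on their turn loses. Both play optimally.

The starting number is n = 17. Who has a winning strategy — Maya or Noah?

Noah wins.

Use the standard recursion: the mover loses at a terminal position; elsewhere, the mover wins exactly when some move hands the opponent an L position.
n=0: no move → L
n=1: no move → L
n=2: →1(L), so W
n=3: →2(W) only, which is W, so L
n=4: →3(L), so W
n=5: →4(W) only, which is W, so L
n=6: →3(L), so W
n=7: →6(W) only, which is W, so L
n=8: →7(L), so W
n=9: →6(W), 8(W) — all W, so L
n=10: →5(L), so W
n=11: →10(W) only, which is W, so L
n=12: →9(L), so W
n=13: →12(W) only, which is W, so L
n=14: →7(L), so W
n=15: →10(W), 12(W), 14(W) — all W, so L
n=16: →15(L), so W
n=17: →16(W) only, which is W, so L
Every move from 17 reaches a W position, so the mover loses.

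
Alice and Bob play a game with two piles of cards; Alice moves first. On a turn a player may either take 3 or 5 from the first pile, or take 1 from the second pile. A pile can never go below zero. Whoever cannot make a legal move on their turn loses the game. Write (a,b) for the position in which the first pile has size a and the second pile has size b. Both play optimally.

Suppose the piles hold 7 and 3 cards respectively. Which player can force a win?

Compute win/loss labels from the base case upward. A position with no move is L. Any other position is W if it can reach an L in one move, else L.
No move ever increases a pile, so every position that can arise here has a ≤ 7 and b ≤ 3; it is enough to label the cells with 0 ≤ a ≤ 7 and 0 ≤ b ≤ 3.
Every move lowers a or b (never raises either), so fill the grid row by row in increasing a, and left to right within a row: each cell's successors are then already labelled.
      b=0  b=1  b=2  b=3
a=0:    L    W    L    W
a=1:    L    W    L    W
a=2:    L    W    L    W
a=3:    W    L    W    L
a=4:    W    L    W    L
a=5:    W    L    W    L
a=6:    W    W    W    W
a=7:    W    W    W    W
Cells with no legal move (terminal, hence L): (0,0), (1,0), (2,0).
The remaining L cells, each justified by listing all of its moves:
(0,2): the only move is to (0,1)(W), a W ⇒ L
(1,2): the only move is to (1,1)(W), a W ⇒ L
(2,2): the only move is to (2,1)(W), a W ⇒ L
(3,1): moves to (0,1)(W), (3,0)(W); every one is W ⇒ L
(3,3): moves to (0,3)(W), (3,2)(W); every one is W ⇒ L
(4,1): moves to (1,1)(W), (4,0)(W); every one is W ⇒ L
(4,3): moves to (1,3)(W), (4,2)(W); every one is W ⇒ L
(5,1): moves to (2,1)(W), (0,1)(W), (5,0)(W); every one is W ⇒ L
(5,3): moves to (2,3)(W), (0,3)(W), (5,2)(W); every one is W ⇒ L
Every other cell has at least one move into one of the L cells above, so it is W.
From (7,3) Alice can move to (4,3), reaching an L position.

Alice wins.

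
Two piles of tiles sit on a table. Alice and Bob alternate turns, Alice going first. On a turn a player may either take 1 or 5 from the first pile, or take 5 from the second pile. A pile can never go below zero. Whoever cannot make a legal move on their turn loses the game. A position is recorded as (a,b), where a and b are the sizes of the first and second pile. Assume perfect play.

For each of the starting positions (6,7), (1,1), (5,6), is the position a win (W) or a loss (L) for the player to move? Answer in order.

Work bottom-up. With no move the player to move loses. Otherwise the position is W if at least one move leads to an L position for the opponent, and L if every move leads to a W.
No move ever increases a pile, so every position that can arise here has a ≤ 6 and b ≤ 7; it is enough to label the cells with 0 ≤ a ≤ 6 and 0 ≤ b ≤ 7.
Every move lowers a or b (never raises either), so fill the grid row by row in increasing a, and left to right within a row: each cell's successors are then already labelled.
      b=0  b=1  b=2  b=3  b=4  b=5  b=6  b=7
a=0:    L    L    L    L    L    W    W    W
a=1:    W    W    W    W    W    L    L    L
a=2:    L    L    L    L    L    W    W    W
a=3:    W    W    W    W    W    L    L    L
a=4:    L    L    L    L    L    W    W    W
a=5:    W    W    W    W    W    L    L    L
a=6:    L    L    L    L    L    W    W    W
Cells with no legal move (terminal, hence L): (0,0), (0,1), (0,2), (0,3), (0,4).
The remaining L cells, each justified by listing all of its moves:
(1,5): moves to (0,5)(W), (1,0)(W); every one is W ⇒ L
(1,6): moves to (0,6)(W), (1,1)(W); every one is W ⇒ L
(1,7): moves to (0,7)(W), (1,2)(W); every one is W ⇒ L
(2,0): the only move is to (1,0)(W), a W ⇒ L
(2,1): the only move is to (1,1)(W), a W ⇒ L
(2,2): the only move is to (1,2)(W), a W ⇒ L
(2,3): the only move is to (1,3)(W), a W ⇒ L
(2,4): the only move is to (1,4)(W), a W ⇒ L
(3,5): moves to (2,5)(W), (3,0)(W); every one is W ⇒ L
(3,6): moves to (2,6)(W), (3,1)(W); every one is W ⇒ L
(3,7): moves to (2,7)(W), (3,2)(W); every one is W ⇒ L
(4,0): the only move is to (3,0)(W), a W ⇒ L
(4,1): the only move is to (3,1)(W), a W ⇒ L
(4,2): the only move is to (3,2)(W), a W ⇒ L
(4,3): the only move is to (3,3)(W), a W ⇒ L
(4,4): the only move is to (3,4)(W), a W ⇒ L
(5,5): moves to (4,5)(W), (0,5)(W), (5,0)(W); every one is W ⇒ L
(5,6): moves to (4,6)(W), (0,6)(W), (5,1)(W); every one is W ⇒ L
(5,7): moves to (4,7)(W), (0,7)(W), (5,2)(W); every one is W ⇒ L
(6,0): moves to (5,0)(W), (1,0)(W); every one is W ⇒ L
(6,1): moves to (5,1)(W), (1,1)(W); every one is W ⇒ L
(6,2): moves to (5,2)(W), (1,2)(W); every one is W ⇒ L
(6,3): moves to (5,3)(W), (1,3)(W); every one is W ⇒ L
(6,4): moves to (5,4)(W), (1,4)(W); every one is W ⇒ L
Every other cell has at least one move into one of the L cells above, so it is W.
(6,7): the move to (5,7) reaches an L cell, so W
(1,1): the move to (0,1) reaches an L cell, so W
(5,6): one of the L cells justified above, so L

(6,7): W, (1,1): W, (5,6): L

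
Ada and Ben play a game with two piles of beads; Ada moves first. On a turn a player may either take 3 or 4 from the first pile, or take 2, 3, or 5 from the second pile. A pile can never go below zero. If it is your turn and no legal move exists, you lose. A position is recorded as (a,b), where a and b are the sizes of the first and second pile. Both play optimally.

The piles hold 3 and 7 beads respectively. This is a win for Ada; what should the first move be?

Label each position W (a win for the player to move) or L (a loss). A position with no legal move is L; any other position is W exactly when some move reaches an L, and L when every move reaches a W.
No move ever increases a pile, so every position that can arise here has a ≤ 3 and b ≤ 7; it is enough to label the cells with 0 ≤ a ≤ 3 and 0 ≤ b ≤ 7.
Every move lowers a or b (never raises either), so fill the grid row by row in increasing a, and left to right within a row: each cell's successors are then already labelled.
      b=0  b=1  b=2  b=3  b=4  b=5  b=6  b=7
a=0:    L    L    W    W    W    W    W    L
a=1:    L    L    W    W    W    W    W    L
a=2:    L    L    W    W    W    W    W    L
a=3:    W    W    L    L    W    W    W    W
Cells with no legal move (terminal, hence L): (0,0), (0,1), (1,0), (1,1), (2,0), (2,1).
The remaining L cells, each justified by listing all of its moves:
(0,7): only reaches (0,5)(W), (0,4)(W), (0,2)(W), all W → L
(1,7): only reaches (1,5)(W), (1,4)(W), (1,2)(W), all W → L
(2,7): only reaches (2,5)(W), (2,4)(W), (2,2)(W), all W → L
(3,2): only reaches (0,2)(W), (3,0)(W), all W → L
(3,3): only reaches (0,3)(W), (3,1)(W), (3,0)(W), all W → L
Every other cell has at least one move into one of the L cells above, so it is W.
From (3,7), the L positions reachable in one move are: (0,7), (3,2). Any move reaching one of these is winning.

Move to (0,7).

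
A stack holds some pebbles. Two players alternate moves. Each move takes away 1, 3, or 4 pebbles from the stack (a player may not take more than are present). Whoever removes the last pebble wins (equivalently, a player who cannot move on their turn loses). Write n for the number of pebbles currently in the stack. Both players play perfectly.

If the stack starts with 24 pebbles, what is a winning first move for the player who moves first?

Compute win/loss labels from the base case upward. A position with no move is L. Any other position is W if it can reach an L in one move, else L.
n=0: no move → L
n=1: W (go to 0, an L position)
n=2: L (sole option 1(W) is W)
n=3: W (go to 2, an L position)
n=4: W (go to 0, an L position)
n=5: W (go to 2, an L position)
n=6: W (go to 2, an L position)
n=7: L (options 6(W), 4(W), 3(W) are all W)
n=8: W (go to 7, an L position)
n=9: L (options 8(W), 6(W), 5(W) are all W)
n=10: W (go to 9, an L position)
n=11: W (go to 7, an L position)
n=12: W (go to 9, an L position)
n=13: W (go to 9, an L position)
n=14: L (options 13(W), 11(W), 10(W) are all W)
n=15: W (go to 14, an L position)
n=16: L (options 15(W), 13(W), 12(W) are all W)
n=17: W (go to 16, an L position)
n=18: W (go to 14, an L position)
n=19: W (go to 16, an L position)
n=20: W (go to 16, an L position)
n=21: L (options 20(W), 18(W), 17(W) are all W)
n=22: W (go to 21, an L position)
n=23: L (options 22(W), 20(W), 19(W) are all W)
n=24: W (go to 23, an L position)
From 24, the L positions reachable in one move are: 23, 21. Any move reaching one of these is winning.

Remove 1, leaving 23.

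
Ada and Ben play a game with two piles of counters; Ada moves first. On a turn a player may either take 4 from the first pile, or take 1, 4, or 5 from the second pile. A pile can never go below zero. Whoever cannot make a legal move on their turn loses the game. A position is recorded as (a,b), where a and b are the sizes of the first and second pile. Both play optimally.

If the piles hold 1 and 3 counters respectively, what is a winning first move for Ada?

Move to (1,2).

Use the standard recursion: the mover loses at a terminal position; elsewhere, the mover wins exactly when some move hands the opponent an L position.
No move ever increases a pile, so every position that can arise here has a ≤ 1 and b ≤ 3; it is enough to label the cells with 0 ≤ a ≤ 1 and 0 ≤ b ≤ 3.
Every move lowers a or b (never raises either), so fill the grid row by row in increasing a, and left to right within a row: each cell's successors are then already labelled.
      b=0  b=1  b=2  b=3
a=0:    L    W    L    W
a=1:    L    W    L    W
Cells with no legal move (terminal, hence L): (0,0), (1,0).
The remaining L cells, each justified by listing all of its moves:
(0,2): →(0,1)(W) only, which is W, so L
(1,2): →(1,1)(W) only, which is W, so L
Every other cell has at least one move into one of the L cells above, so it is W.
From (1,3), the L positions reachable in one move are: (1,2).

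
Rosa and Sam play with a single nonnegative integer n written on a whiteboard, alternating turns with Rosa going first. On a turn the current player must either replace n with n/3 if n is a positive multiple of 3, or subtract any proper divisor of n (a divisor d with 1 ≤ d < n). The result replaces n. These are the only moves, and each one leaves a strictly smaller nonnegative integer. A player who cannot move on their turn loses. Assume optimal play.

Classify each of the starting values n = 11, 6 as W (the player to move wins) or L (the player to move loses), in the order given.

Work bottom-up. With no move the player to move loses. Otherwise the position is W if at least one move leads to an L position for the opponent, and L if every move leads to a W.
n=0: no move → L
n=1: no move → L
n=2: →1(L), so W
n=3: →1(L), so W
n=4: →2(W), 3(W) — all W, so L
n=5: →4(L), so W
n=6: →4(L), so W
n=7: →6(W) only, which is W, so L
n=8: →4(L), so W
n=9: →3(W), 6(W), 8(W) — all W, so L
n=10: →9(L), so W
n=11: →10(W) only, which is W, so L

11: L, 6: W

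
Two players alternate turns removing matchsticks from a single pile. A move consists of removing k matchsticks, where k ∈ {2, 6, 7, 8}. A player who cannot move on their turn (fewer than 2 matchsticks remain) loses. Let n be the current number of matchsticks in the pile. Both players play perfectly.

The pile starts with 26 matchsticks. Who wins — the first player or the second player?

The first player wins.

Work bottom-up. With no move the player to move loses. Otherwise the position is W if at least one move leads to an L position for the opponent, and L if every move leads to a W.
n=0: no move → L
n=1: no move → L
n=2: reaches L-position 0 → W
n=3: reaches L-position 1 → W
n=4: only reaches 2(W), which is W → L
n=5: only reaches 3(W), which is W → L
n=6: reaches L-position 4 → W
n=7: reaches L-position 5 → W
n=8: reaches L-position 1 → W
n=9: reaches L-position 1 → W
n=10: reaches L-position 4 → W
n=11: reaches L-position 5 → W
n=12: reaches L-position 5 → W
n=13: reaches L-position 5 → W
n=14: only reaches 12(W), 8(W), 7(W), 6(W), all W → L
n=15: only reaches 13(W), 9(W), 8(W), 7(W), all W → L
n=16: reaches L-position 14 → W
n=17: reaches L-position 15 → W
n=18: only reaches 16(W), 12(W), 11(W), 10(W), all W → L
n=19: only reaches 17(W), 13(W), 12(W), 11(W), all W → L
n=20: reaches L-position 18 → W
n=21: reaches L-position 19 → W
n=22: reaches L-position 15 → W
n=23: reaches L-position 15 → W
n=24: reaches L-position 18 → W
n=25: reaches L-position 19 → W
n=26: reaches L-position 19 → W
The starting position 26 is W: the player to move should remove 7, leaving 19, handing over an L position.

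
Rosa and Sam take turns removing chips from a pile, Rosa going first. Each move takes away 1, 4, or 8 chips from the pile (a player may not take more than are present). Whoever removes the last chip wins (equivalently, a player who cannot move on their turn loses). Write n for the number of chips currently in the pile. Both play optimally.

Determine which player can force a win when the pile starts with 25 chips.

Build the W/L table. Terminal = L. A non-terminal position is W if it has a move to some L; otherwise it is L.
n=0: no move → L
n=1: W (go to 0, an L position)
n=2: L (sole option 1(W) is W)
n=3: W (go to 2, an L position)
n=4: W (go to 0, an L position)
n=5: L (options 4(W), 1(W) are all W)
n=6: W (go to 5, an L position)
n=7: L (options 6(W), 3(W) are all W)
n=8: W (go to 7, an L position)
n=9: W (go to 5, an L position)
n=10: W (go to 2, an L position)
n=11: W (go to 7, an L position)
n=12: L (options 11(W), 8(W), 4(W) are all W)
n=13: W (go to 12, an L position)
n=14: L (options 13(W), 10(W), 6(W) are all W)
n=15: W (go to 14, an L position)
n=16: W (go to 12, an L position)
n=17: L (options 16(W), 13(W), 9(W) are all W)
n=18: W (go to 17, an L position)
n=19: L (options 18(W), 15(W), 11(W) are all W)
n=20: W (go to 19, an L position)
n=21: W (go to 17, an L position)
n=22: W (go to 14, an L position)
n=23: W (go to 19, an L position)
n=24: L (options 23(W), 20(W), 16(W) are all W)
n=25: W (go to 24, an L position)
The starting position 25 is W: Rosa should remove 1, leaving 24, handing over an L position.

Rosa wins.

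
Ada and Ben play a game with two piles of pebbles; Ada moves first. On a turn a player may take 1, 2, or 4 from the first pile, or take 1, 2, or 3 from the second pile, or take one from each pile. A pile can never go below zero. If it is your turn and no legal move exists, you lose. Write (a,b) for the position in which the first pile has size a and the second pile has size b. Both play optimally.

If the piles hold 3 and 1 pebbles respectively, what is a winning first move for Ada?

Move to (2,1).

Compute win/loss labels from the base case upward. A position with no move is L. Any other position is W if it can reach an L in one move, else L.
No move ever increases a pile, so every position that can arise here has a ≤ 3 and b ≤ 1; it is enough to label the cells with 0 ≤ a ≤ 3 and 0 ≤ b ≤ 1.
Every move lowers a or b (never raises either), so fill the grid row by row in increasing a, and left to right within a row: each cell's successors are then already labelled.
      b=0  b=1
a=0:    L    W
a=1:    W    W
a=2:    W    L
a=3:    L    W
Cells with no legal move (terminal, hence L): (0,0).
The remaining L cells, each justified by listing all of its moves:
(2,1): only reaches (1,1)(W), (0,1)(W), (2,0)(W), (1,0)(W), all W → L
(3,0): only reaches (2,0)(W), (1,0)(W), all W → L
Every other cell has at least one move into one of the L cells above, so it is W.
From (3,1), the L positions reachable in one move are: (2,1), (3,0). Any move reaching one of these is winning.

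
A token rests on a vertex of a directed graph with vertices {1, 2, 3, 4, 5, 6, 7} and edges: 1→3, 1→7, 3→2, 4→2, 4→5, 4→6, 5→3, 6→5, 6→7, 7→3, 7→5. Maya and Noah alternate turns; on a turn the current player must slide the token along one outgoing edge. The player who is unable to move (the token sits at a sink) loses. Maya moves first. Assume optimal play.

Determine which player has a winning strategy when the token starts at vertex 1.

Noah wins.

Positions with no move are L. A position that does have a move is losing for the player to move precisely when every available move leads to a winning position for the opponent. Fill in the labels:
Every edge goes from a vertex to one that appears earlier in the order 2, 3, 5, 7, 6, 4, 1, so processing vertices in that order labels each vertex after all of its successors.
2: no outgoing edge → L
3: W (go to 2, an L position)
5: L (sole option 3(W) is W)
7: W (go to 5, an L position)
6: W (go to 5, an L position)
4: W (go to 5, an L position)
1: L (options 7(W), 3(W) are all W)
Every move from 1 reaches a W position, so the mover loses.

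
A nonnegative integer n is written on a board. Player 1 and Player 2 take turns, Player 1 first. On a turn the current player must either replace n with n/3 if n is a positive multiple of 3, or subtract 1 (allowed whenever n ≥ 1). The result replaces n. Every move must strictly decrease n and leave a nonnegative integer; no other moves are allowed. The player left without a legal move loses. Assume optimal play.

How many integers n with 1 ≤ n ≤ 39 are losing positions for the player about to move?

Label each position W (a win for the player to move) or L (a loss). A position with no legal move is L; any other position is W exactly when some move reaches an L, and L when every move reaches a W.
n=0: no move → L
n=1: W (go to 0, an L position)
n=2: L (sole option 1(W) is W)
n=3: W (go to 2, an L position)
n=4: L (sole option 3(W) is W)
n=5: W (go to 4, an L position)
n=6: W (go to 2, an L position)
n=7: L (sole option 6(W) is W)
n=8: W (go to 7, an L position)
n=9: L (options 3(W), 8(W) are all W)
n=10: W (go to 9, an L position)
n=11: L (sole option 10(W) is W)
n=12: W (go to 4, an L position)
n=13: L (sole option 12(W) is W)
n=14: W (go to 13, an L position)
n=15: L (options 5(W), 14(W) are all W)
n=16: W (go to 15, an L position)
n=17: L (sole option 16(W) is W)
n=18: W (go to 17, an L position)
n=19: L (sole option 18(W) is W)
n=20: W (go to 19, an L position)
n=21: W (go to 7, an L position)
n=22: L (sole option 21(W) is W)
n=23: W (go to 22, an L position)
n=24: L (options 8(W), 23(W) are all W)
n=25: W (go to 24, an L position)
n=26: L (sole option 25(W) is W)
n=27: W (go to 9, an L position)
n=28: L (sole option 27(W) is W)
n=29: W (go to 28, an L position)
n=30: L (options 10(W), 29(W) are all W)
n=31: W (go to 30, an L position)
n=32: L (sole option 31(W) is W)
n=33: W (go to 11, an L position)
n=34: L (sole option 33(W) is W)
n=35: W (go to 34, an L position)
n=36: L (options 12(W), 35(W) are all W)
n=37: W (go to 36, an L position)
n=38: L (sole option 37(W) is W)
n=39: W (go to 13, an L position)
L entries with 1 ≤ n ≤ 39 (n=0 is outside the asked range and is not counted): n = 2, 4, 7, 9, 11, 13, 15, 17, 19, 22, 24, 26, 28, 30, 32, 34, 36, 38; that makes 18.

18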